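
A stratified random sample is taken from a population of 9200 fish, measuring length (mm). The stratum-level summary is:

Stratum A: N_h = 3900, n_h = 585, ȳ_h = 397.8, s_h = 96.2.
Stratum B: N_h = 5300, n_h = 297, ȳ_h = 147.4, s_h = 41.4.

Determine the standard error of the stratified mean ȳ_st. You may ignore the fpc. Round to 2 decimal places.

SE(ȳ_st) ≈ 2.18

V̂(ȳ_st) = Σ W_h² s_h²/n_h, with W_h = N_h/N and N = 9200:
  stratum A: (3900/9200)²·96.2²/585 = 2.84281
  stratum B: (5300/9200)²·41.4²/297 = 1.91523
V̂(ȳ_st) = 4.75804
SE(ȳ_st) = √4.75804 = 2.18129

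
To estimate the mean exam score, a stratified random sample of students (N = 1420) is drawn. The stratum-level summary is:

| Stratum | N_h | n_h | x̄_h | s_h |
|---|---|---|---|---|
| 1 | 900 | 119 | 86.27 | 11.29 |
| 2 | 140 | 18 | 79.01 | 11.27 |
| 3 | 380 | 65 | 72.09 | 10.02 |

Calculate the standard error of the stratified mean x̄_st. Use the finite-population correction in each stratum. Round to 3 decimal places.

SE(x̄_st) ≈ 0.724

V̂(x̄_st) = Σ W_h² (1 − n_h/N_h) s_h²/n_h, with W_h = N_h/N and N = 1420:
  stratum 1: (900/1420)²·(1 − 119/900)·11.29²/119 = 0.373386
  stratum 2: (140/1420)²·(1 − 18/140)·11.27²/18 = 0.0597704
  stratum 3: (380/1420)²·(1 − 65/380)·10.02²/65 = 0.0916937
V̂(x̄_st) = 0.52485
SE(x̄_st) = √0.52485 = 0.724465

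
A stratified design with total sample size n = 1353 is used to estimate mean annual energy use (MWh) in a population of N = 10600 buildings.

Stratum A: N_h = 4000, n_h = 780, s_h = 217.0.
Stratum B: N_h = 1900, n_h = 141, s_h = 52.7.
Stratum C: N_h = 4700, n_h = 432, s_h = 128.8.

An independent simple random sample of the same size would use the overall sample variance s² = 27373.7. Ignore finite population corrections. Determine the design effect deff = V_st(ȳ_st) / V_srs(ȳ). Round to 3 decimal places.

V̂(ȳ_st) = Σ W_h² s_h²/n_h, with W_h = N_h/N and N = 10600:
  stratum A: (4000/10600)²·217.0²/780 = 8.59673
  stratum B: (1900/10600)²·52.7²/141 = 0.632845
  stratum C: (4700/10600)²·128.8²/432 = 7.54974
V_st = 16.7793
V_srs = s²/n = 27373.7/1353 = 20.2319
deff = V_st / V_srs = 16.7793/20.2319 = 0.8294

deff ≈ 0.829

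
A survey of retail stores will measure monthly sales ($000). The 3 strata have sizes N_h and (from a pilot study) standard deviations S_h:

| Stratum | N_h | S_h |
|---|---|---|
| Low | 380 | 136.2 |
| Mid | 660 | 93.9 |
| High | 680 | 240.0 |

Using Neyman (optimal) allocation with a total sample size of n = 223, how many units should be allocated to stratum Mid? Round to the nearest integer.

50

Neyman allocation: n_h = n · N_h S_h / Σ N_i S_i, with n = 223.
  stratum Low: N_h·S_h = 380·136.2 = 51756.00
  stratum Mid: N_h·S_h = 660·93.9 = 61974.00
  stratum High: N_h·S_h = 680·240.0 = 163200.00
Σ N_h S_h = 276930.00
n for stratum Mid = 223·61974.00/276930.00 = 49.905 → 50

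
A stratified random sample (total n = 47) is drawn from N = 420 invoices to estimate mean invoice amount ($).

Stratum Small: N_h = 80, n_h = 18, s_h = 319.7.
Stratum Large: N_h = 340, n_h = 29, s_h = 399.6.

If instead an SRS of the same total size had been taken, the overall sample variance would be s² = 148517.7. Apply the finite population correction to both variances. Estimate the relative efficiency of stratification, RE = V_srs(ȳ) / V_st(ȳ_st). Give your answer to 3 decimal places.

V̂(ȳ_st) = Σ W_h² (1 − n_h/N_h) s_h²/n_h, with W_h = N_h/N and N = 420:
  stratum Small: (80/420)²·(1 − 18/80)·319.7²/18 = 159.66
  stratum Large: (340/420)²·(1 − 29/340)·399.6²/29 = 3300.61
V_st = 3460.27
V_srs = (1 − 47/420)·148517.7/47 = 2806.34
Relative efficiency = V_srs / V_st = 2806.34/3460.27 = 0.8110

RE ≈ 0.811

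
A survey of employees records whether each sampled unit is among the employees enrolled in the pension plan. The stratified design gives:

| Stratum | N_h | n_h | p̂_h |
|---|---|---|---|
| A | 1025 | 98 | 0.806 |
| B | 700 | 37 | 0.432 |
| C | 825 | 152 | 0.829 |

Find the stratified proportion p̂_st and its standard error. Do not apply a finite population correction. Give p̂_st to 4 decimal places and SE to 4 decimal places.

N = 2550; stratum weights W_h = N_h/N.
p̂_st = Σ W_h p̂_h = (1025·0.806 + 700·0.432 + 825·0.829)/2550 = 0.71077
V̂(p̂_st) = Σ W_h² p̂_h(1−p̂_h)/(n_h−1):
  stratum A: (1025/2550)²·0.806·0.194/97 = 0.000260455
  stratum B: (700/2550)²·0.432·0.568/36 = 0.000513624
  stratum C: (825/2550)²·0.829·0.171/151 = 9.82655e-05
V̂(p̂_st) = 0.000872344; SE = √V̂ = 0.0295355

p̂_st ≈ 0.7108, SE ≈ 0.0295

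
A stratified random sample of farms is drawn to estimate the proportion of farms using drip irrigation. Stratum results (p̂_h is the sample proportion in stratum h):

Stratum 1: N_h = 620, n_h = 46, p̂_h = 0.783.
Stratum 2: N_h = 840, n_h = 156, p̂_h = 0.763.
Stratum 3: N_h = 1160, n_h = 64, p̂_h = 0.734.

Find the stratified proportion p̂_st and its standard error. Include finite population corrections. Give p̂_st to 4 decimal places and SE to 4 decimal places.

p̂_st ≈ 0.7549, SE ≈ 0.0295

N = 2620; stratum weights W_h = N_h/N.
p̂_st = Σ W_h p̂_h = (620·0.783 + 840·0.763 + 1160·0.734)/2620 = 0.75489
V̂(p̂_st) = Σ W_h² (1 − n_h/N_h) p̂_h(1−p̂_h)/(n_h−1):
  stratum 1: (620/2620)²·(1 − 46/620)·0.783·0.217/45 = 0.000195754
  stratum 2: (840/2620)²·(1 − 156/840)·0.763·0.237/155 = 9.76504e-05
  stratum 3: (1160/2620)²·(1 − 64/1160)·0.734·0.266/63 = 0.000573988
V̂(p̂_st) = 0.000867392; SE = √V̂ = 0.0294515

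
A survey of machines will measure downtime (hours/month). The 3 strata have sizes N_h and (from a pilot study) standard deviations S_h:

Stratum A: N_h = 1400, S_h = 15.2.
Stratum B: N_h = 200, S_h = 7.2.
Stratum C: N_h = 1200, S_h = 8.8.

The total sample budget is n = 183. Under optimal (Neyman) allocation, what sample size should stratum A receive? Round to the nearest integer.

117

Neyman allocation: n_h = n · N_h S_h / Σ N_i S_i, with n = 183.
  stratum A: N_h·S_h = 1400·15.2 = 21280.00
  stratum B: N_h·S_h = 200·7.2 = 1440.00
  stratum C: N_h·S_h = 1200·8.8 = 10560.00
Σ N_h S_h = 33280.00
n for stratum A = 183·21280.00/33280.00 = 117.014 → 117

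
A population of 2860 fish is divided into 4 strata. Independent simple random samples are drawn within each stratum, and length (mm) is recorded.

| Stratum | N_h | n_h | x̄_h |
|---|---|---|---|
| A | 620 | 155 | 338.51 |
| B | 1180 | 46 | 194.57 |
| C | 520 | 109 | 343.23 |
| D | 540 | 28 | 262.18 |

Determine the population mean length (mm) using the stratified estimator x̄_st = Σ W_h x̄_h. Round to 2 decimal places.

x̄_st ≈ 265.57

N = Σ N_h = 2860. Stratum weights W_h = N_h/N.
x̄_st = (620·338.51 + 1180·194.57 + 520·343.23 + 540·262.18) / 2860 = 265.5684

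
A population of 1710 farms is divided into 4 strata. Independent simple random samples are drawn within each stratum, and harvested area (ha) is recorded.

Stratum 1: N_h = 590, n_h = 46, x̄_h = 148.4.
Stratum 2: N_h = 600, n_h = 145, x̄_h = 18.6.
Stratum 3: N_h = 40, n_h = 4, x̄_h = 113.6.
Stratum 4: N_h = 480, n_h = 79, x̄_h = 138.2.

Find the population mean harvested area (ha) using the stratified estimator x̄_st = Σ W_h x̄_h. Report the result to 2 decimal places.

N = Σ N_h = 1710. Stratum weights W_h = N_h/N.
x̄_st = (590·148.4 + 600·18.6 + 40·113.6 + 480·138.2) / 1710 = 99.1789

x̄_st ≈ 99.18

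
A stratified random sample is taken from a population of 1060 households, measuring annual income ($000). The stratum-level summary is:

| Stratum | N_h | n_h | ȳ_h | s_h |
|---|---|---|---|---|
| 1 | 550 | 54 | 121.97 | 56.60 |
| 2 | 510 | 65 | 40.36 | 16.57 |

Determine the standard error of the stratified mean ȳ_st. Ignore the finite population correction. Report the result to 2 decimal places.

SE(ȳ_st) ≈ 4.12

V̂(ȳ_st) = Σ W_h² s_h²/n_h, with W_h = N_h/N and N = 1060:
  stratum 1: (550/1060)²·56.60²/54 = 15.9718
  stratum 2: (510/1060)²·16.57²/65 = 0.977823
V̂(ȳ_st) = 16.9496
SE(ȳ_st) = √16.9496 = 4.11699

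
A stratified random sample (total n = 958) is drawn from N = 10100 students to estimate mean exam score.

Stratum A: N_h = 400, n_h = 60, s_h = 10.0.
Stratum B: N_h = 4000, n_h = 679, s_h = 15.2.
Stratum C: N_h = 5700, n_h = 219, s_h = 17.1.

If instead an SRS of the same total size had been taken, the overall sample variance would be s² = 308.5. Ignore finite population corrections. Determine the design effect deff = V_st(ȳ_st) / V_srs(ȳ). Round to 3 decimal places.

deff ≈ 1.494

V̂(ȳ_st) = Σ W_h² s_h²/n_h, with W_h = N_h/N and N = 10100:
  stratum A: (400/10100)²·10.0²/60 = 0.00261412
  stratum B: (4000/10100)²·15.2²/679 = 0.0533697
  stratum C: (5700/10100)²·17.1²/219 = 0.425261
V_st = 0.481244
V_srs = s²/n = 308.5/958 = 0.322025
deff = V_st / V_srs = 0.481244/0.322025 = 1.4944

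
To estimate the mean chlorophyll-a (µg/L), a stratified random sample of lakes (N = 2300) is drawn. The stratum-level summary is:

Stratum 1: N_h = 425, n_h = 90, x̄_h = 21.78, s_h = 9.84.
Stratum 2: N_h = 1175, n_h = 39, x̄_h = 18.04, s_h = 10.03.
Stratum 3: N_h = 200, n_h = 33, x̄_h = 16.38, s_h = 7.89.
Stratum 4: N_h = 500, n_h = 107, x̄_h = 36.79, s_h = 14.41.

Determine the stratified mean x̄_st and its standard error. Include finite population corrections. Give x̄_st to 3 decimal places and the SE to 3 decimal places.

x̄_st ≈ 22.663, SE ≈ 0.874

x̄_st = Σ W_h x̄_h = (425·21.78 + 1175·18.04 + 200·16.38 + 500·36.79)/2300 = 22.66283
V̂(x̄_st) = Σ W_h² (1 − n_h/N_h) s_h²/n_h, with W_h = N_h/N and N = 2300:
  stratum 1: (425/2300)²·(1 − 90/425)·9.84²/90 = 0.0289551
  stratum 2: (1175/2300)²·(1 − 39/1175)·10.03²/39 = 0.650875
  stratum 3: (200/2300)²·(1 − 33/200)·7.89²/33 = 0.0119105
  stratum 4: (500/2300)²·(1 − 107/500)·14.41²/107 = 0.072086
V̂(x̄_st) = 0.763827
SE(x̄_st) = √0.763827 = 0.873972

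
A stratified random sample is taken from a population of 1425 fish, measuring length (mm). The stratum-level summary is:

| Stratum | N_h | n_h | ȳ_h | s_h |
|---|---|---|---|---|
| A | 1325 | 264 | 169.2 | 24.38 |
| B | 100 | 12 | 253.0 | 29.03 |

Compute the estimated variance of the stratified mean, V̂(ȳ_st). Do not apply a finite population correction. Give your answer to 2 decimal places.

V̂(ȳ_st) ≈ 2.29

V̂(ȳ_st) = Σ W_h² s_h²/n_h, with W_h = N_h/N and N = 1425:
  stratum A: (1325/1425)²·24.38²/264 = 1.94655
  stratum B: (100/1425)²·29.03²/12 = 0.345846
V̂(ȳ_st) = 2.2924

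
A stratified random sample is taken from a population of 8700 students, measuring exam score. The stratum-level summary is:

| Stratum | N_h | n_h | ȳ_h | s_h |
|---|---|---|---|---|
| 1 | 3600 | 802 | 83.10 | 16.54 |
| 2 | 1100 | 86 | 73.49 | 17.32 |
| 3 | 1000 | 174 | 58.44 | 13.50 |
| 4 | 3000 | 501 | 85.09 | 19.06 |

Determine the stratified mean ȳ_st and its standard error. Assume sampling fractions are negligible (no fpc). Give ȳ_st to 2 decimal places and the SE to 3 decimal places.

ȳ_st ≈ 79.74, SE ≈ 0.463

ȳ_st = Σ W_h ȳ_h = (3600·83.10 + 1100·73.49 + 1000·58.44 + 3000·85.09)/8700 = 79.73667
V̂(ȳ_st) = Σ W_h² s_h²/n_h, with W_h = N_h/N and N = 8700:
  stratum 1: (3600/8700)²·16.54²/802 = 0.0584068
  stratum 2: (1100/8700)²·17.32²/86 = 0.0557628
  stratum 3: (1000/8700)²·13.50²/174 = 0.0138382
  stratum 4: (3000/8700)²·19.06²/501 = 0.0862208
V̂(ȳ_st) = 0.214229
SE(ȳ_st) = √0.214229 = 0.462848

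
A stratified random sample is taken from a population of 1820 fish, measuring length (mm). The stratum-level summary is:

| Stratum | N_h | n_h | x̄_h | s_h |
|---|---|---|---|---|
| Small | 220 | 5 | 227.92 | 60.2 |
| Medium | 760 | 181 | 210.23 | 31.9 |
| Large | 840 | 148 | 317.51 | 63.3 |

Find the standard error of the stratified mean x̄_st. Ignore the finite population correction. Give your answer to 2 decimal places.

V̂(x̄_st) = Σ W_h² s_h²/n_h, with W_h = N_h/N and N = 1820:
  stratum Small: (220/1820)²·60.2²/5 = 10.5907
  stratum Medium: (760/1820)²·31.9²/181 = 0.980364
  stratum Large: (840/1820)²·63.3²/148 = 5.76715
V̂(x̄_st) = 17.3382
SE(x̄_st) = √17.3382 = 4.16392

SE(x̄_st) ≈ 4.16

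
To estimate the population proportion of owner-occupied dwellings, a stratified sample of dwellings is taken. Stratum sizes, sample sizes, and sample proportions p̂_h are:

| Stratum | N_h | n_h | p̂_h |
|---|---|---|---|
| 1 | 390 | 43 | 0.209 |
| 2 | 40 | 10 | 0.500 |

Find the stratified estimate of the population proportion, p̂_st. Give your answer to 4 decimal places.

p̂_st ≈ 0.2361

N = 430; stratum weights W_h = N_h/N.
p̂_st = Σ W_h p̂_h = (390·0.209 + 40·0.500)/430 = 0.23607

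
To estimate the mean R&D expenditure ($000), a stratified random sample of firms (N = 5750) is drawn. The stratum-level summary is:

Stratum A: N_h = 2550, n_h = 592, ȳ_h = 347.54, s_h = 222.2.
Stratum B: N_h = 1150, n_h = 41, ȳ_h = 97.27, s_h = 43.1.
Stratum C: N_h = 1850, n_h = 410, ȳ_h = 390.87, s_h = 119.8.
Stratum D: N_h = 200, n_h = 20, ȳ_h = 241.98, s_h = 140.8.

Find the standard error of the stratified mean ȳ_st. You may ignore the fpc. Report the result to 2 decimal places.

V̂(ȳ_st) = Σ W_h² s_h²/n_h, with W_h = N_h/N and N = 5750:
  stratum A: (2550/5750)²·222.2²/592 = 16.4025
  stratum B: (1150/5750)²·43.1²/41 = 1.8123
  stratum C: (1850/5750)²·119.8²/410 = 3.62358
  stratum D: (200/5750)²·140.8²/20 = 1.19922
V̂(ȳ_st) = 23.0376
SE(ȳ_st) = √23.0376 = 4.79975

SE(ȳ_st) ≈ 4.80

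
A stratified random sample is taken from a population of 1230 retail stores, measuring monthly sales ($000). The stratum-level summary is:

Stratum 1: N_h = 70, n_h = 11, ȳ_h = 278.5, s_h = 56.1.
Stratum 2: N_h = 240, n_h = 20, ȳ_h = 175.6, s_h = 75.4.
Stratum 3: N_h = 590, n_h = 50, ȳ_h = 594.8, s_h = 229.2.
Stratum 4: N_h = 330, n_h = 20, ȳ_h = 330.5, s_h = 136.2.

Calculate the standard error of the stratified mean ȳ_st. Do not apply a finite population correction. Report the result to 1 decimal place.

SE(ȳ_st) ≈ 17.9

V̂(ȳ_st) = Σ W_h² s_h²/n_h, with W_h = N_h/N and N = 1230:
  stratum 1: (70/1230)²·56.1²/11 = 0.926657
  stratum 2: (240/1230)²·75.4²/20 = 10.8224
  stratum 3: (590/1230)²·229.2²/50 = 241.743
  stratum 4: (330/1230)²·136.2²/20 = 66.7639
V̂(ȳ_st) = 320.256
SE(ȳ_st) = √320.256 = 17.8957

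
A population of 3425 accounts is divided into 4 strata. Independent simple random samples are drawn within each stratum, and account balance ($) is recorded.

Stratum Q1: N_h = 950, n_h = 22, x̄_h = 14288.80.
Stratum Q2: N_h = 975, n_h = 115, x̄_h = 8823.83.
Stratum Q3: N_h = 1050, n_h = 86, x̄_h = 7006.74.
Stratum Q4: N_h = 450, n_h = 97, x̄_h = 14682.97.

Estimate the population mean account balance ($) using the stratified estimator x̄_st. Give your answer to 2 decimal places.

x̄_st ≈ 10552.41

N = Σ N_h = 3425. Stratum weights W_h = N_h/N.
x̄_st = (950·14288.80 + 975·8823.83 + 1050·7006.74 + 450·14682.97) / 3425 = 10552.4110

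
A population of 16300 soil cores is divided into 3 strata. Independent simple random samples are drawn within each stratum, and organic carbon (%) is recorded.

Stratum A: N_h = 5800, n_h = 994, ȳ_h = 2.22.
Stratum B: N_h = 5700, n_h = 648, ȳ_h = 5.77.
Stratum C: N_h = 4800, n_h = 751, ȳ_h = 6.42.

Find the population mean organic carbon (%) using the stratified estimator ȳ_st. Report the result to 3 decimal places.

ȳ_st ≈ 4.698

N = Σ N_h = 16300. Stratum weights W_h = N_h/N.
ȳ_st = (5800·2.22 + 5700·5.77 + 4800·6.42) / 16300 = 4.69822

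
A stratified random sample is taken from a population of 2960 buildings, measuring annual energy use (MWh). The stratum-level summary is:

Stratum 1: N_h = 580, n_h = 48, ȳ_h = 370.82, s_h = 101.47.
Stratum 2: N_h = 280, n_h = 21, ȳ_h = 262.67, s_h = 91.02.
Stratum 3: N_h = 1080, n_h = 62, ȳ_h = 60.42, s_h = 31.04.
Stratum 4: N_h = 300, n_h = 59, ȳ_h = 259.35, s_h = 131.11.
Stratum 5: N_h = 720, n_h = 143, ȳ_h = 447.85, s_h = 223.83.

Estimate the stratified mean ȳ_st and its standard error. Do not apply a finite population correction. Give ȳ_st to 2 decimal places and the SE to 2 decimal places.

ȳ_st = Σ W_h ȳ_h = (580·370.82 + 280·262.67 + 1080·60.42 + 300·259.35 + 720·447.85)/2960 = 254.77493
V̂(ȳ_st) = Σ W_h² s_h²/n_h, with W_h = N_h/N and N = 2960:
  stratum 1: (580/2960)²·101.47²/48 = 8.23582
  stratum 2: (280/2960)²·91.02²/21 = 3.5301
  stratum 3: (1080/2960)²·31.04²/62 = 2.06879
  stratum 4: (300/2960)²·131.11²/59 = 2.99281
  stratum 5: (720/2960)²·223.83²/143 = 20.7292
V̂(ȳ_st) = 37.5567
SE(ȳ_st) = √37.5567 = 6.12835

ȳ_st ≈ 254.77, SE ≈ 6.13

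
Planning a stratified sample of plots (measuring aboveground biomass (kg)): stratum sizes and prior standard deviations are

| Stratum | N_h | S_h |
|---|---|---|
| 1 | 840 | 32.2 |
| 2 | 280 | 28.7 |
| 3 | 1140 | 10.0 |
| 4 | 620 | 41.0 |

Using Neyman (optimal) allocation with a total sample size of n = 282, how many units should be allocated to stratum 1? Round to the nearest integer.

106

Neyman allocation: n_h = n · N_h S_h / Σ N_i S_i, with n = 282.
  stratum 1: N_h·S_h = 840·32.2 = 27048.00
  stratum 2: N_h·S_h = 280·28.7 = 8036.00
  stratum 3: N_h·S_h = 1140·10.0 = 11400.00
  stratum 4: N_h·S_h = 620·41.0 = 25420.00
Σ N_h S_h = 71904.00
n for stratum 1 = 282·27048.00/71904.00 = 106.079 → 106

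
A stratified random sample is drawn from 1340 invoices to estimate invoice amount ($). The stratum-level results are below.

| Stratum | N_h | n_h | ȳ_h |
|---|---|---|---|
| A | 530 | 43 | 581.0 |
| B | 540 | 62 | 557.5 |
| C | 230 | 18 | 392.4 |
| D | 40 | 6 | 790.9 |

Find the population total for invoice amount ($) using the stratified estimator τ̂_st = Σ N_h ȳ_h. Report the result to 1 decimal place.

τ̂_st ≈ 730868.0

τ̂_st = Σ N_h ȳ_h = 530·581.0 + 540·557.5 + 230·392.4 + 40·790.9 = 730868.0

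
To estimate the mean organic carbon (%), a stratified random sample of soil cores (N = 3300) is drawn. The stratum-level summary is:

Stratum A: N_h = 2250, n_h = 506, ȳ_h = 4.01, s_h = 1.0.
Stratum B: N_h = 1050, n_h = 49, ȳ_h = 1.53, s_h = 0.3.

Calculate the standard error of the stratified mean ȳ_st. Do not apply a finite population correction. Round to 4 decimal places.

V̂(ȳ_st) = Σ W_h² s_h²/n_h, with W_h = N_h/N and N = 3300:
  stratum A: (2250/3300)²·1.0²/506 = 0.000918727
  stratum B: (1050/3300)²·0.3²/49 = 0.00018595
V̂(ȳ_st) = 0.00110468
SE(ȳ_st) = √0.00110468 = 0.0332367

SE(ȳ_st) ≈ 0.0332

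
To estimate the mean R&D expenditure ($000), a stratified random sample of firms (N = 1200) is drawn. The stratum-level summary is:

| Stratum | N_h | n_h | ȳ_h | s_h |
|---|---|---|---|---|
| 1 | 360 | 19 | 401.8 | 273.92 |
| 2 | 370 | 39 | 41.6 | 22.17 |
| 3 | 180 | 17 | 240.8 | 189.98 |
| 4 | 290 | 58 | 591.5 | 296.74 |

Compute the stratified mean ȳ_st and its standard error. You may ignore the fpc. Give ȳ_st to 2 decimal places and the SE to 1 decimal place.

ȳ_st = Σ W_h ȳ_h = (360·401.8 + 370·41.6 + 180·240.8 + 290·591.5)/1200 = 312.43250
V̂(ȳ_st) = Σ W_h² s_h²/n_h, with W_h = N_h/N and N = 1200:
  stratum 1: (360/1200)²·273.92²/19 = 355.416
  stratum 2: (370/1200)²·22.17²/39 = 1.19814
  stratum 3: (180/1200)²·189.98²/17 = 47.7694
  stratum 4: (290/1200)²·296.74²/58 = 88.6661
V̂(ȳ_st) = 493.049
SE(ȳ_st) = √493.049 = 22.2047

ȳ_st ≈ 312.43, SE ≈ 22.2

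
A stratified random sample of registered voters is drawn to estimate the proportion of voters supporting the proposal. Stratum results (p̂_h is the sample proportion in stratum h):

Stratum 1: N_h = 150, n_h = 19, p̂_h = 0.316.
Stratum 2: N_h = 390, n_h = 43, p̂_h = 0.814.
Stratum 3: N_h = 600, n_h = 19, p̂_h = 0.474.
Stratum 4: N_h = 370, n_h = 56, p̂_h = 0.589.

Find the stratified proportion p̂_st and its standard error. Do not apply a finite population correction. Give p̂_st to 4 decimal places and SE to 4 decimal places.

N = 1510; stratum weights W_h = N_h/N.
p̂_st = Σ W_h p̂_h = (150·0.316 + 390·0.814 + 600·0.474 + 370·0.589)/1510 = 0.57430
V̂(p̂_st) = Σ W_h² p̂_h(1−p̂_h)/(n_h−1):
  stratum 1: (150/1510)²·0.316·0.684/18 = 0.000118495
  stratum 2: (390/1510)²·0.814·0.186/42 = 0.000240471
  stratum 3: (600/1510)²·0.474·0.526/18 = 0.00218696
  stratum 4: (370/1510)²·0.589·0.411/55 = 0.000264268
V̂(p̂_st) = 0.00281019; SE = √V̂ = 0.0530112

p̂_st ≈ 0.5743, SE ≈ 0.0530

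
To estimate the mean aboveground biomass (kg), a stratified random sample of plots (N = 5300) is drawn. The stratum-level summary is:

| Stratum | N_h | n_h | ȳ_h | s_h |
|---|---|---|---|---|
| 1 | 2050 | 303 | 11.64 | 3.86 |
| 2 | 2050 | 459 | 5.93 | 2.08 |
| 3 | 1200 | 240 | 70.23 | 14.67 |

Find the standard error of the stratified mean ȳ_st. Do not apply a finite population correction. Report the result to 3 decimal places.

V̂(ȳ_st) = Σ W_h² s_h²/n_h, with W_h = N_h/N and N = 5300:
  stratum 1: (2050/5300)²·3.86²/303 = 0.00735678
  stratum 2: (2050/5300)²·2.08²/459 = 0.00141017
  stratum 3: (1200/5300)²·14.67²/240 = 0.0459684
V̂(ȳ_st) = 0.0547354
SE(ȳ_st) = √0.0547354 = 0.233956

SE(ȳ_st) ≈ 0.234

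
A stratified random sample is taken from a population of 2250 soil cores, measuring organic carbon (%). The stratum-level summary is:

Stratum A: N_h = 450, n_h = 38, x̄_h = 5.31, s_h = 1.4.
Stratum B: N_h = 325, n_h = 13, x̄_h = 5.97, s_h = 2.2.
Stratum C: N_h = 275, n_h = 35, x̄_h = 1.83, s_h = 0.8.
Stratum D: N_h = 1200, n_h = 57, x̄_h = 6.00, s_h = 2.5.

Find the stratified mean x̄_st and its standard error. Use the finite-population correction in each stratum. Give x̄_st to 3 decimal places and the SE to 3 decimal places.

x̄_st ≈ 5.348, SE ≈ 0.198

x̄_st = Σ W_h x̄_h = (450·5.31 + 325·5.97 + 275·1.83 + 1200·6.00)/2250 = 5.34800
V̂(x̄_st) = Σ W_h² (1 − n_h/N_h) s_h²/n_h, with W_h = N_h/N and N = 2250:
  stratum A: (450/2250)²·(1 − 38/450)·1.4²/38 = 0.00188894
  stratum B: (325/2250)²·(1 − 13/325)·2.2²/13 = 0.00745719
  stratum C: (275/2250)²·(1 − 35/275)·0.8²/35 = 0.000238392
  stratum D: (1200/2250)²·(1 − 57/1200)·2.5²/57 = 0.0297076
V̂(x̄_st) = 0.0392921
SE(x̄_st) = √0.0392921 = 0.198222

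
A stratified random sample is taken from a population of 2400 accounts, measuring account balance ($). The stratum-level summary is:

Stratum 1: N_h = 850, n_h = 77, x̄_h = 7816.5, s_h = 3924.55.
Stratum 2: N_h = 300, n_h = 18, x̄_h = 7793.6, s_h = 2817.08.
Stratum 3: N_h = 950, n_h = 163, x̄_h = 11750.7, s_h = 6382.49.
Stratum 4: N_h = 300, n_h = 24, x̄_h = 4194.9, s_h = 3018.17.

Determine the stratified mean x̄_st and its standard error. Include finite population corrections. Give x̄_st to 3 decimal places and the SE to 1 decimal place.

x̄_st = Σ W_h x̄_h = (850·7816.5 + 300·7793.6 + 950·11750.7 + 300·4194.9)/2400 = 8918.22500
V̂(x̄_st) = Σ W_h² (1 − n_h/N_h) s_h²/n_h, with W_h = N_h/N and N = 2400:
  stratum 1: (850/2400)²·(1 − 77/850)·3924.55²/77 = 22817.3
  stratum 2: (300/2400)²·(1 − 18/300)·2817.08²/18 = 6475.51
  stratum 3: (950/2400)²·(1 − 163/950)·6382.49²/163 = 32439.1
  stratum 4: (300/2400)²·(1 − 24/300)·3018.17²/24 = 5456.12
V̂(x̄_st) = 67188
SE(x̄_st) = √67188 = 259.207

x̄_st ≈ 8918.225, SE ≈ 259.2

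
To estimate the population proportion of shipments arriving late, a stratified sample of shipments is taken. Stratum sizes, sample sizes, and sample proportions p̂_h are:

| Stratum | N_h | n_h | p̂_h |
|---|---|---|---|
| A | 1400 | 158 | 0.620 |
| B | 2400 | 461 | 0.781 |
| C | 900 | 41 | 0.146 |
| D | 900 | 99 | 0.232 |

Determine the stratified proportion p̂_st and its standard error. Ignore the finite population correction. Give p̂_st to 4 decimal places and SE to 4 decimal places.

p̂_st ≈ 0.5505, SE ≈ 0.0170

N = 5600; stratum weights W_h = N_h/N.
p̂_st = Σ W_h p̂_h = (1400·0.620 + 2400·0.781 + 900·0.146 + 900·0.232)/5600 = 0.55046
V̂(p̂_st) = Σ W_h² p̂_h(1−p̂_h)/(n_h−1):
  stratum A: (1400/5600)²·0.620·0.380/157 = 9.37898e-05
  stratum B: (2400/5600)²·0.781·0.219/460 = 6.82942e-05
  stratum C: (900/5600)²·0.146·0.854/40 = 8.05118e-05
  stratum D: (900/5600)²·0.232·0.768/98 = 4.69604e-05
V̂(p̂_st) = 0.000289556; SE = √V̂ = 0.0170164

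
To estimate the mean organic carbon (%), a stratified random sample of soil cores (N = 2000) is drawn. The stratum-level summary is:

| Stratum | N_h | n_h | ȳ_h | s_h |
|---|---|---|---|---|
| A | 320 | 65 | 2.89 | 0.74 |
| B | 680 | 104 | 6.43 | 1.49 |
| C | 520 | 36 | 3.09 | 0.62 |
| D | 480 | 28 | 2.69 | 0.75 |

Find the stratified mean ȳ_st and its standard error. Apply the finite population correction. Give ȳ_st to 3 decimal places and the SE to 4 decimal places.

ȳ_st ≈ 4.098, SE ≈ 0.0634

ȳ_st = Σ W_h ȳ_h = (320·2.89 + 680·6.43 + 520·3.09 + 480·2.69)/2000 = 4.09760
V̂(ȳ_st) = Σ W_h² (1 − n_h/N_h) s_h²/n_h, with W_h = N_h/N and N = 2000:
  stratum A: (320/2000)²·(1 − 65/320)·0.74²/65 = 0.000171862
  stratum B: (680/2000)²·(1 − 104/680)·1.49²/104 = 0.00209031
  stratum C: (520/2000)²·(1 − 36/520)·0.62²/36 = 0.000671846
  stratum D: (480/2000)²·(1 − 28/480)·0.75²/28 = 0.00108964
V̂(ȳ_st) = 0.00402366
SE(ȳ_st) = √0.00402366 = 0.0634323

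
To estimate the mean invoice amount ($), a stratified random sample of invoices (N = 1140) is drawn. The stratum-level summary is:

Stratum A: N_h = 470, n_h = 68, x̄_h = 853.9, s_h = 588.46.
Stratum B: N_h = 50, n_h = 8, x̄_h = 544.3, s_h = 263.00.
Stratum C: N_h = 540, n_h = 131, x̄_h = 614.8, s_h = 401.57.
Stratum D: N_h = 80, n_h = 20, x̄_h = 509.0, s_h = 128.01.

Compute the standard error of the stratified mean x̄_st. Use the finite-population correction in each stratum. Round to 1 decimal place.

SE(x̄_st) ≈ 31.1

V̂(x̄_st) = Σ W_h² (1 − n_h/N_h) s_h²/n_h, with W_h = N_h/N and N = 1140:
  stratum A: (470/1140)²·(1 − 68/470)·588.46²/68 = 740.354
  stratum B: (50/1140)²·(1 − 8/50)·263.00²/8 = 13.9711
  stratum C: (540/1140)²·(1 − 131/540)·401.57²/131 = 209.199
  stratum D: (80/1140)²·(1 − 20/80)·128.01²/20 = 3.02614
V̂(x̄_st) = 966.549
SE(x̄_st) = √966.549 = 31.0894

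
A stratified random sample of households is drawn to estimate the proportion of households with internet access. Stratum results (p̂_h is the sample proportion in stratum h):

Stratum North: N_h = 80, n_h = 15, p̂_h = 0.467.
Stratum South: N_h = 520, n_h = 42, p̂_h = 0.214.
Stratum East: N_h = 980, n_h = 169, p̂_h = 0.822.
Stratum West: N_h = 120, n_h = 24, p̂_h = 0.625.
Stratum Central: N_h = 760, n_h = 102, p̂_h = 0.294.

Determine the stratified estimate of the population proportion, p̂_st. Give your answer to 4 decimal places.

N = 2460; stratum weights W_h = N_h/N.
p̂_st = Σ W_h p̂_h = (80·0.467 + 520·0.214 + 980·0.822 + 120·0.625 + 760·0.294)/2460 = 0.50920

p̂_st ≈ 0.5092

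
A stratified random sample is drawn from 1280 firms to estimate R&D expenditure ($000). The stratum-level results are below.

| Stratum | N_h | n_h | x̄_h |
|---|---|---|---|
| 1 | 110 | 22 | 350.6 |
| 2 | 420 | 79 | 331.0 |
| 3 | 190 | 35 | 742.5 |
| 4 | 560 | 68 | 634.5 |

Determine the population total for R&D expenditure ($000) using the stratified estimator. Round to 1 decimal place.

τ̂_st = Σ N_h x̄_h = 110·350.6 + 420·331.0 + 190·742.5 + 560·634.5 = 673981.0

τ̂_st ≈ 673981.0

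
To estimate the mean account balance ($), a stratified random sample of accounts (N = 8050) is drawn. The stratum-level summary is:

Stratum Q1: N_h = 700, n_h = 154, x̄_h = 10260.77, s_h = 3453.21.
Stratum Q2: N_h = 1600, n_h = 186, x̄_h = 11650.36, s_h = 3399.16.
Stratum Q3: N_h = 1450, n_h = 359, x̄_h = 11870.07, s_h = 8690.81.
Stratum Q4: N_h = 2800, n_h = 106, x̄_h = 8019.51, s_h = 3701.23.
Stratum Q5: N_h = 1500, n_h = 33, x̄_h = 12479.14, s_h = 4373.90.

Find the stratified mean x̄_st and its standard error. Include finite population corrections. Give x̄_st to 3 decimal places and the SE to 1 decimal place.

x̄_st = Σ W_h x̄_h = (700·10260.77 + 1600·11650.36 + 1450·11870.07 + 2800·8019.51 + 1500·12479.14)/8050 = 10460.62789
V̂(x̄_st) = Σ W_h² (1 − n_h/N_h) s_h²/n_h, with W_h = N_h/N and N = 8050:
  stratum Q1: (700/8050)²·(1 − 154/700)·3453.21²/154 = 456.693
  stratum Q2: (1600/8050)²·(1 − 186/1600)·3399.16²/186 = 2168.74
  stratum Q3: (1450/8050)²·(1 − 359/1450)·8690.81²/359 = 5136.02
  stratum Q4: (2800/8050)²·(1 − 106/2800)·3701.23²/106 = 15043.5
  stratum Q5: (1500/8050)²·(1 − 33/1500)·4373.90²/33 = 19685.8
V̂(x̄_st) = 42490.8
SE(x̄_st) = √42490.8 = 206.133

x̄_st ≈ 10460.628, SE ≈ 206.1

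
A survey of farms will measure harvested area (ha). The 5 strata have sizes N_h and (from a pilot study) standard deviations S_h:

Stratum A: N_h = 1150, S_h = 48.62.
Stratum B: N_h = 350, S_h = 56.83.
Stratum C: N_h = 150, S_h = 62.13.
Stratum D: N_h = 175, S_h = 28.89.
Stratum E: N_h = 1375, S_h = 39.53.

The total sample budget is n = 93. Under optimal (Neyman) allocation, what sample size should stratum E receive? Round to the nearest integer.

Neyman allocation: n_h = n · N_h S_h / Σ N_i S_i, with n = 93.
  stratum A: N_h·S_h = 1150·48.62 = 55913.00
  stratum B: N_h·S_h = 350·56.83 = 19890.50
  stratum C: N_h·S_h = 150·62.13 = 9319.50
  stratum D: N_h·S_h = 175·28.89 = 5055.75
  stratum E: N_h·S_h = 1375·39.53 = 54353.75
Σ N_h S_h = 144532.50
n for stratum E = 93·54353.75/144532.50 = 34.974 → 35

35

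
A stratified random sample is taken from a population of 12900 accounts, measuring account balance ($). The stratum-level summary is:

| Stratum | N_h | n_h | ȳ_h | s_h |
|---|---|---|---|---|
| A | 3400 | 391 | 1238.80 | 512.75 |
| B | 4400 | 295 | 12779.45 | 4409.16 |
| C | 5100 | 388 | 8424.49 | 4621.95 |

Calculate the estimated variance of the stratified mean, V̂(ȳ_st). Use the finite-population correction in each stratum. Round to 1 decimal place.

V̂(ȳ_st) = Σ W_h² (1 − n_h/N_h) s_h²/n_h, with W_h = N_h/N and N = 12900:
  stratum A: (3400/12900)²·(1 − 391/3400)·512.75²/391 = 41.3386
  stratum B: (4400/12900)²·(1 − 295/4400)·4409.16²/295 = 7152.8
  stratum C: (5100/12900)²·(1 − 388/5100)·4621.95²/388 = 7950.87
V̂(ȳ_st) = 15145

V̂(ȳ_st) ≈ 15145.0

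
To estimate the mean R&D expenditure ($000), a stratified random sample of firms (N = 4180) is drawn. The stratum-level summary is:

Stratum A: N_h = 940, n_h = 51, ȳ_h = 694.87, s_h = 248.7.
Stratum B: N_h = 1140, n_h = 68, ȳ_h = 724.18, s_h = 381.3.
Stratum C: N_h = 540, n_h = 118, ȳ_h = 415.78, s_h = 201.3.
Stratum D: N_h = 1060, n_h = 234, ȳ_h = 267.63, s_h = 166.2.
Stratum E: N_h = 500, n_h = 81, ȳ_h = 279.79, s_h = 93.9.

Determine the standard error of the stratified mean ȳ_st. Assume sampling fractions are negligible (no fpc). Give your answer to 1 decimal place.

V̂(ȳ_st) = Σ W_h² s_h²/n_h, with W_h = N_h/N and N = 4180:
  stratum A: (940/4180)²·248.7²/51 = 61.3316
  stratum B: (1140/4180)²·381.3²/68 = 159.031
  stratum C: (540/4180)²·201.3²/118 = 5.73113
  stratum D: (1060/4180)²·166.2²/234 = 7.59111
  stratum E: (500/4180)²·93.9²/81 = 1.55752
V̂(ȳ_st) = 235.242
SE(ȳ_st) = √235.242 = 15.3376

SE(ȳ_st) ≈ 15.3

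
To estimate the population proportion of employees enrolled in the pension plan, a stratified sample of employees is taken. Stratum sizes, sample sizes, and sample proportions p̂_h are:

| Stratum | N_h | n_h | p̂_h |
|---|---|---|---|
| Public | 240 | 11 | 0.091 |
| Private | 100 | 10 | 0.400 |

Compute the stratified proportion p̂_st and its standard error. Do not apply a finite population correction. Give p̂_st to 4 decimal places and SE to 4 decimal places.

N = 340; stratum weights W_h = N_h/N.
p̂_st = Σ W_h p̂_h = (240·0.091 + 100·0.400)/340 = 0.18188
V̂(p̂_st) = Σ W_h² p̂_h(1−p̂_h)/(n_h−1):
  stratum Public: (240/340)²·0.091·0.909/10 = 0.00412164
  stratum Private: (100/340)²·0.400·0.600/9 = 0.00230681
V̂(p̂_st) = 0.00642844; SE = √V̂ = 0.0801776

p̂_st ≈ 0.1819, SE ≈ 0.0802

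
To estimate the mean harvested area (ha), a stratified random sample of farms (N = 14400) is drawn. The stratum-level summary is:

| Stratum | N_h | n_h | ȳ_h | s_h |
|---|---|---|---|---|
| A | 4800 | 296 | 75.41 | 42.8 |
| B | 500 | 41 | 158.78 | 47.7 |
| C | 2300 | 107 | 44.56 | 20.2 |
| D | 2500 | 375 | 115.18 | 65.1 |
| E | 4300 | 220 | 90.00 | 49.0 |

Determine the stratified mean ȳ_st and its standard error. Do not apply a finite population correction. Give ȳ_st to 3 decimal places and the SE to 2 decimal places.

ȳ_st = Σ W_h ȳ_h = (4800·75.41 + 500·158.78 + 2300·44.56 + 2500·115.18 + 4300·90.00)/14400 = 84.63861
V̂(ȳ_st) = Σ W_h² s_h²/n_h, with W_h = N_h/N and N = 14400:
  stratum A: (4800/14400)²·42.8²/296 = 0.687628
  stratum B: (500/14400)²·47.7²/41 = 0.0669064
  stratum C: (2300/14400)²·20.2²/107 = 0.0972858
  stratum D: (2500/14400)²·65.1²/375 = 0.340632
  stratum E: (4300/14400)²·49.0²/220 = 0.973154
V̂(ȳ_st) = 2.16561
SE(ȳ_st) = √2.16561 = 1.4716

ȳ_st ≈ 84.639, SE ≈ 1.47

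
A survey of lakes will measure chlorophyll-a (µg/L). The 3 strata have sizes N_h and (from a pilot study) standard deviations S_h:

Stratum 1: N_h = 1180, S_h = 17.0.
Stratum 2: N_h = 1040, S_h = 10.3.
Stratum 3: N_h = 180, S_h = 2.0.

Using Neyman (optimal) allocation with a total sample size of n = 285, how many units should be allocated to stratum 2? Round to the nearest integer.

98

Neyman allocation: n_h = n · N_h S_h / Σ N_i S_i, with n = 285.
  stratum 1: N_h·S_h = 1180·17.0 = 20060.00
  stratum 2: N_h·S_h = 1040·10.3 = 10712.00
  stratum 3: N_h·S_h = 180·2.0 = 360.00
Σ N_h S_h = 31132.00
n for stratum 2 = 285·10712.00/31132.00 = 98.064 → 98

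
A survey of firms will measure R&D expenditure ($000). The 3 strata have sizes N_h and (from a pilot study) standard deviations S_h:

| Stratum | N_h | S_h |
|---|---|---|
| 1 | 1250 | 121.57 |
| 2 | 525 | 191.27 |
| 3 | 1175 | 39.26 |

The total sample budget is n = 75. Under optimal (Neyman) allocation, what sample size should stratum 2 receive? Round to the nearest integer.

Neyman allocation: n_h = n · N_h S_h / Σ N_i S_i, with n = 75.
  stratum 1: N_h·S_h = 1250·121.57 = 151962.50
  stratum 2: N_h·S_h = 525·191.27 = 100416.75
  stratum 3: N_h·S_h = 1175·39.26 = 46130.50
Σ N_h S_h = 298509.75
n for stratum 2 = 75·100416.75/298509.75 = 25.230 → 25

25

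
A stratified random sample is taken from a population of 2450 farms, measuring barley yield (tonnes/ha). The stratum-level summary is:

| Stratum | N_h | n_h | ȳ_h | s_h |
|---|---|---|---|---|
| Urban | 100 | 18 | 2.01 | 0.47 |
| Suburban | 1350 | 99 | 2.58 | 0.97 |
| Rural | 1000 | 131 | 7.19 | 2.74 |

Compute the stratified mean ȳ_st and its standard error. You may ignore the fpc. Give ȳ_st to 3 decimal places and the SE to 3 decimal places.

ȳ_st ≈ 4.438, SE ≈ 0.112

ȳ_st = Σ W_h ȳ_h = (100·2.01 + 1350·2.58 + 1000·7.19)/2450 = 4.43837
V̂(ȳ_st) = Σ W_h² s_h²/n_h, with W_h = N_h/N and N = 2450:
  stratum Urban: (100/2450)²·0.47²/18 = 2.04452e-05
  stratum Suburban: (1350/2450)²·0.97²/99 = 0.00288565
  stratum Rural: (1000/2450)²·2.74²/131 = 0.00954768
V̂(ȳ_st) = 0.0124538
SE(ȳ_st) = √0.0124538 = 0.111596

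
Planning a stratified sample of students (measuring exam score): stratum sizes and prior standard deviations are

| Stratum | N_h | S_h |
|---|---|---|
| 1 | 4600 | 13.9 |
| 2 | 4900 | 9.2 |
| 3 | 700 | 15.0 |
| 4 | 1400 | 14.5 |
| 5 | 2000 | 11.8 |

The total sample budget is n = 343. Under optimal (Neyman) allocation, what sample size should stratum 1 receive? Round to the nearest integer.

134

Neyman allocation: n_h = n · N_h S_h / Σ N_i S_i, with n = 343.
  stratum 1: N_h·S_h = 4600·13.9 = 63940.00
  stratum 2: N_h·S_h = 4900·9.2 = 45080.00
  stratum 3: N_h·S_h = 700·15.0 = 10500.00
  stratum 4: N_h·S_h = 1400·14.5 = 20300.00
  stratum 5: N_h·S_h = 2000·11.8 = 23600.00
Σ N_h S_h = 163420.00
n for stratum 1 = 343·63940.00/163420.00 = 134.203 → 134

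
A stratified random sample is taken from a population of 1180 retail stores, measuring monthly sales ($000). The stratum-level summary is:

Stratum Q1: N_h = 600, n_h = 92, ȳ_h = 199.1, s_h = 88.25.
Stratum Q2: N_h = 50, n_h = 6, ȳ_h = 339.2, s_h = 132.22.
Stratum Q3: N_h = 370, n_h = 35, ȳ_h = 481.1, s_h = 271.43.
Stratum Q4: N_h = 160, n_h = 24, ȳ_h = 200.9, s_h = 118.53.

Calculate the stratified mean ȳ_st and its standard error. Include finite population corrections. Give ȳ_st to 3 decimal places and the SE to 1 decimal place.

ȳ_st = Σ W_h ȳ_h = (600·199.1 + 50·339.2 + 370·481.1 + 160·200.9)/1180 = 293.70424
V̂(ȳ_st) = Σ W_h² (1 − n_h/N_h) s_h²/n_h, with W_h = N_h/N and N = 1180:
  stratum Q1: (600/1180)²·(1 − 92/600)·88.25²/92 = 18.5307
  stratum Q2: (50/1180)²·(1 − 6/50)·132.22²/6 = 4.60364
  stratum Q3: (370/1180)²·(1 − 35/370)·271.43²/35 = 187.383
  stratum Q4: (160/1180)²·(1 − 24/160)·118.53²/24 = 9.1483
V̂(ȳ_st) = 219.666
SE(ȳ_st) = √219.666 = 14.8211

ȳ_st ≈ 293.704, SE ≈ 14.8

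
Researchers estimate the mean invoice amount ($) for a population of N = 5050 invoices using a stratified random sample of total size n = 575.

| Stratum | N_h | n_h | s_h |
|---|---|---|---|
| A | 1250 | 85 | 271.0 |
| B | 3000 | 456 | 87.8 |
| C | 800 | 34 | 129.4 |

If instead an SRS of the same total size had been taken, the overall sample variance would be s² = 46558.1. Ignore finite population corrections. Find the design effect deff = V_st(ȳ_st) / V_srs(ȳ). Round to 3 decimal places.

deff ≈ 0.880

V̂(ȳ_st) = Σ W_h² s_h²/n_h, with W_h = N_h/N and N = 5050:
  stratum A: (1250/5050)²·271.0²/85 = 52.9367
  stratum B: (3000/5050)²·87.8²/456 = 5.96601
  stratum C: (800/5050)²·129.4²/34 = 12.3591
V_st = 71.2618
V_srs = s²/n = 46558.1/575 = 80.9706
deff = V_st / V_srs = 71.2618/80.9706 = 0.8801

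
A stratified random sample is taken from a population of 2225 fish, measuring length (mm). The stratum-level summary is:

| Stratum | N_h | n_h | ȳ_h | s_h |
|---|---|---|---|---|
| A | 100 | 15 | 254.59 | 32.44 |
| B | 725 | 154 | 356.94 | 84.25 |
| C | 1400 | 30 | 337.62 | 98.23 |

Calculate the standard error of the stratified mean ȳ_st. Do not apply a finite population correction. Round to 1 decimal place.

SE(ȳ_st) ≈ 11.5

V̂(ȳ_st) = Σ W_h² s_h²/n_h, with W_h = N_h/N and N = 2225:
  stratum A: (100/2225)²·32.44²/15 = 0.141713
  stratum B: (725/2225)²·84.25²/154 = 4.89367
  stratum C: (1400/2225)²·98.23²/30 = 127.339
V̂(ȳ_st) = 132.375
SE(ȳ_st) = √132.375 = 11.5054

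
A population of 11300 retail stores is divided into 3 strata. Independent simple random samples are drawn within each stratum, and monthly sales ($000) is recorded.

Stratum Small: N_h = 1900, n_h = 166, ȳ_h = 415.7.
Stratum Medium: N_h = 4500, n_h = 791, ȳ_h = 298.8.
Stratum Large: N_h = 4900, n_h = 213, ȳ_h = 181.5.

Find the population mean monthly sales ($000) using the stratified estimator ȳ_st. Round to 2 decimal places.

N = Σ N_h = 11300. Stratum weights W_h = N_h/N.
ȳ_st = (1900·415.7 + 4500·298.8 + 4900·181.5) / 11300 = 267.5912

ȳ_st ≈ 267.59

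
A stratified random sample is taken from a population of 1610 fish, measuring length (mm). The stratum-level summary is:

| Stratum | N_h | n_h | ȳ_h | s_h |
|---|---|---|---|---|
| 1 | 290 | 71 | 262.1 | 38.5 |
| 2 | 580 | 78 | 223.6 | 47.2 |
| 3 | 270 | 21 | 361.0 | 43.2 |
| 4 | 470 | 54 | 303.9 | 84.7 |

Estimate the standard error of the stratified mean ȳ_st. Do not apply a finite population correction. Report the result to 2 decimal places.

SE(ȳ_st) ≈ 4.27

V̂(ȳ_st) = Σ W_h² s_h²/n_h, with W_h = N_h/N and N = 1610:
  stratum 1: (290/1610)²·38.5²/71 = 0.677341
  stratum 2: (580/1610)²·47.2²/78 = 3.70675
  stratum 3: (270/1610)²·43.2²/21 = 2.49933
  stratum 4: (470/1610)²·84.7²/54 = 11.3218
V̂(ȳ_st) = 18.2053
SE(ȳ_st) = √18.2053 = 4.26676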